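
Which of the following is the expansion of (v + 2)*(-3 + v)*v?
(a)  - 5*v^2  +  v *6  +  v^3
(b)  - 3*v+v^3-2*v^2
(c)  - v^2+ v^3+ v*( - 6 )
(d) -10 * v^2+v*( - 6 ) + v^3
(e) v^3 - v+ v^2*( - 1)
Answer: c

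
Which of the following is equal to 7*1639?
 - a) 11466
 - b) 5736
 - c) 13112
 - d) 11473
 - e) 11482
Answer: d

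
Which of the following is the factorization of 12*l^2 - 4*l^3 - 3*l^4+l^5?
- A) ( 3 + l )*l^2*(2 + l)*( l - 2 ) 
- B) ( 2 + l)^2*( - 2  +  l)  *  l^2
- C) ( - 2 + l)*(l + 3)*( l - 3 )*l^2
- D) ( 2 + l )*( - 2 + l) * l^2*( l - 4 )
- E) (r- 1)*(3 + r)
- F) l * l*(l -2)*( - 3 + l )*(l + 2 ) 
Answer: F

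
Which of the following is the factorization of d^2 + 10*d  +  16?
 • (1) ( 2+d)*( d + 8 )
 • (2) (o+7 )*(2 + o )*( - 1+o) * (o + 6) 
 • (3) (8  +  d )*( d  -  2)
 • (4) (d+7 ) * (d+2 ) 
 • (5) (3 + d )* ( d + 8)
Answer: 1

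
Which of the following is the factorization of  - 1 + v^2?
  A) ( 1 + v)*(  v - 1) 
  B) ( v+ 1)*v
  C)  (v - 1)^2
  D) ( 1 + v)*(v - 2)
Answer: A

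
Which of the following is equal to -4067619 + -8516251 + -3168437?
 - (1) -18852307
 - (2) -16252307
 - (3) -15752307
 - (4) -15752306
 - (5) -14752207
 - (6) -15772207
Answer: 3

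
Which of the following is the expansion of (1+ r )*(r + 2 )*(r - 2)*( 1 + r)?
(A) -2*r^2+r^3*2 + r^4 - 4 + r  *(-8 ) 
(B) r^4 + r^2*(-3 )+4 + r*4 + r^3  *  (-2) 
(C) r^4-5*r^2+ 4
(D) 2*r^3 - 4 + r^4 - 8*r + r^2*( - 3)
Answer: D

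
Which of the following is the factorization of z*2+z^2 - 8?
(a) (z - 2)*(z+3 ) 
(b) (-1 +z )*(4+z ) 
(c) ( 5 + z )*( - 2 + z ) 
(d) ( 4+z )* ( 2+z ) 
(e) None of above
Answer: e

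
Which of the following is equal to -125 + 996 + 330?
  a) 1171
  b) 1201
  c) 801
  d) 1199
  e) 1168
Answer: b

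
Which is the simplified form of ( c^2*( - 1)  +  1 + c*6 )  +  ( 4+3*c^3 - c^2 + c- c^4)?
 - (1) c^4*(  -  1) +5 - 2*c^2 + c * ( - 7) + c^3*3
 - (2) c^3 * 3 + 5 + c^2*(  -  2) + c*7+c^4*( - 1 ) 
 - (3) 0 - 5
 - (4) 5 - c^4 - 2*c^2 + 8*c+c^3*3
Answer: 2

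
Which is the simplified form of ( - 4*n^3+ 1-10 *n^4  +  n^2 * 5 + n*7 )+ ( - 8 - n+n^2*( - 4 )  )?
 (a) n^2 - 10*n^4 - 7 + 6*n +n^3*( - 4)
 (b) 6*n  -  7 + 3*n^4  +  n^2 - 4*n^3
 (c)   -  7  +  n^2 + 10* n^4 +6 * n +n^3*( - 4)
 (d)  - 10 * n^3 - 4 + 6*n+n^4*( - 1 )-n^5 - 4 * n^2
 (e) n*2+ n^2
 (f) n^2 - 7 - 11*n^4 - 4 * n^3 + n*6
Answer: a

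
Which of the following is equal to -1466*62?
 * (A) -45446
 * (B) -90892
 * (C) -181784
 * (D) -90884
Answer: B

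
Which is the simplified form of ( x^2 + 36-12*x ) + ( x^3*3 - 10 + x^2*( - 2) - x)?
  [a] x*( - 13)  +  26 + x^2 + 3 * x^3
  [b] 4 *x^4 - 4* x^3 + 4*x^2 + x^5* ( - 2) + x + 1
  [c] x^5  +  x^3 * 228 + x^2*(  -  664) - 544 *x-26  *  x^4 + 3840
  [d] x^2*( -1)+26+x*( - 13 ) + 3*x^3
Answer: d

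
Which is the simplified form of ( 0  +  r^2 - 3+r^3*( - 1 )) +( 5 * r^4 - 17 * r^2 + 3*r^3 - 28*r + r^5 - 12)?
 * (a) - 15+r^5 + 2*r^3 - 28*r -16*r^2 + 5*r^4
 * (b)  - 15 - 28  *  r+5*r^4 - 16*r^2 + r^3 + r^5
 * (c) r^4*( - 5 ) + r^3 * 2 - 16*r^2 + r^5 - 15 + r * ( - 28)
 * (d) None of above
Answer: a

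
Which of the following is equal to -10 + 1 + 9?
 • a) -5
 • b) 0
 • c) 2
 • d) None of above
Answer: b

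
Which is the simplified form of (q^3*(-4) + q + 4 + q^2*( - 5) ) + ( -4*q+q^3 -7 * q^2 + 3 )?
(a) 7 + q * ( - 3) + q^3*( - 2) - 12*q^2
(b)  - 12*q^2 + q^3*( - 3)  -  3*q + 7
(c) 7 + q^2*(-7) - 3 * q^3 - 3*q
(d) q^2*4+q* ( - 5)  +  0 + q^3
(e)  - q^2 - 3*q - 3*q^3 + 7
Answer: b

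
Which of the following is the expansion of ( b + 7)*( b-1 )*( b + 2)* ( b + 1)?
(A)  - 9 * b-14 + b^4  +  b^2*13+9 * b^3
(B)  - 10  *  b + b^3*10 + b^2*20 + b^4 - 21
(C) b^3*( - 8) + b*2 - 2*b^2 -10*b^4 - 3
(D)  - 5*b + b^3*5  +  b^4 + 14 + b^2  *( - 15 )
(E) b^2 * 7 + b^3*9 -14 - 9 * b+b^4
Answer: A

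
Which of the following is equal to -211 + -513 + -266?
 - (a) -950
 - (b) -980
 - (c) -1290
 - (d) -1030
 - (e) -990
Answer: e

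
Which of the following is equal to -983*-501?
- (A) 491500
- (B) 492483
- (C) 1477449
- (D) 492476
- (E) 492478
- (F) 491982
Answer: B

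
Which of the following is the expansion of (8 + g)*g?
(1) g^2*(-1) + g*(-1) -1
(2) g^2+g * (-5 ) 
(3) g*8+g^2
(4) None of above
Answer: 3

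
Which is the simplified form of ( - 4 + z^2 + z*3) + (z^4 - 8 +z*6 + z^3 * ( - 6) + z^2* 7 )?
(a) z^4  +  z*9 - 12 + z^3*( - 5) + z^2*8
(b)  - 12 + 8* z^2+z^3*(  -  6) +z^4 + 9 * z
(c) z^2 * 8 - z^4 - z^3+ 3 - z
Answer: b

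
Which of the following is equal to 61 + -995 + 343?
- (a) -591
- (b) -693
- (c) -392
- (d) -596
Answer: a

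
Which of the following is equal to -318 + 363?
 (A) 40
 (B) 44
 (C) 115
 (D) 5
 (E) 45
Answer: E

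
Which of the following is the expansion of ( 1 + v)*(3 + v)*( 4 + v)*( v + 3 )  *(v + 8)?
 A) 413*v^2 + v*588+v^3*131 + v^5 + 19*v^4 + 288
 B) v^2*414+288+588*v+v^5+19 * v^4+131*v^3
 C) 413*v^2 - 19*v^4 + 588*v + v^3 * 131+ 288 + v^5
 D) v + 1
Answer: A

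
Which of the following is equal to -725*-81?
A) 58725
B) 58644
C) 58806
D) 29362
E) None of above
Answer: A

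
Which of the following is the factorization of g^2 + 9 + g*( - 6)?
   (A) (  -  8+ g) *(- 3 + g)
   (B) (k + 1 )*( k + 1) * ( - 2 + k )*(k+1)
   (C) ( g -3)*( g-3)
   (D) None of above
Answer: C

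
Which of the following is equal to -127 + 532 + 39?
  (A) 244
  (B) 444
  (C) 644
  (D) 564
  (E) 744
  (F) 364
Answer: B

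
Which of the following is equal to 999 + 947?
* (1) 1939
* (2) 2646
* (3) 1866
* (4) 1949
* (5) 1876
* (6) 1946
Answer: 6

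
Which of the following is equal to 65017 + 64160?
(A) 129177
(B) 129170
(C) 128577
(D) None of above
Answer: A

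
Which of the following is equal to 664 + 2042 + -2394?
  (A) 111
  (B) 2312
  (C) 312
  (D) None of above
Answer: C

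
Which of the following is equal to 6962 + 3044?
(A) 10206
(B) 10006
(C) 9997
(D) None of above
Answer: B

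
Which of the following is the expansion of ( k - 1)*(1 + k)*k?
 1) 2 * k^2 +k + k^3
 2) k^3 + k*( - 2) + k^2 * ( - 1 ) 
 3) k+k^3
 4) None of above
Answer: 4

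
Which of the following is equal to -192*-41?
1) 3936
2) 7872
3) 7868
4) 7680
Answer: 2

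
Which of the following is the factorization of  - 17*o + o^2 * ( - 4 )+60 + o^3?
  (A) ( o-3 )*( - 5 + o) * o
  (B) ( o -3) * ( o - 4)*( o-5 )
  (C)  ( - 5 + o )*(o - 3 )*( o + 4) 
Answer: C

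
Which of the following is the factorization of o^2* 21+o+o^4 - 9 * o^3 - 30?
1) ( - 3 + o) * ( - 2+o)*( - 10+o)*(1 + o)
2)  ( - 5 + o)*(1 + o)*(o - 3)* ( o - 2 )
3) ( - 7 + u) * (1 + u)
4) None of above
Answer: 2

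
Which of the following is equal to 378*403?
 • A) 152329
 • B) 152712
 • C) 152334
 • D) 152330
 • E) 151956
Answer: C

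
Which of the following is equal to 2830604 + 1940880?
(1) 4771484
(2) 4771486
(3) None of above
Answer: 1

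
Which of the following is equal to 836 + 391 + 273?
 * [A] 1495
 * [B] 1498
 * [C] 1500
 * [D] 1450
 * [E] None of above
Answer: C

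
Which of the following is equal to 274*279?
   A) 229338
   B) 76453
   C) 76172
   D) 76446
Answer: D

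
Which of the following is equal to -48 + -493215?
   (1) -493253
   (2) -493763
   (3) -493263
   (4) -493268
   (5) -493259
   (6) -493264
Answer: 3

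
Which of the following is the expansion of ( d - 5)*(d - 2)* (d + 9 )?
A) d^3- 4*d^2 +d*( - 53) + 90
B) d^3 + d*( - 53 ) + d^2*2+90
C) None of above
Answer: B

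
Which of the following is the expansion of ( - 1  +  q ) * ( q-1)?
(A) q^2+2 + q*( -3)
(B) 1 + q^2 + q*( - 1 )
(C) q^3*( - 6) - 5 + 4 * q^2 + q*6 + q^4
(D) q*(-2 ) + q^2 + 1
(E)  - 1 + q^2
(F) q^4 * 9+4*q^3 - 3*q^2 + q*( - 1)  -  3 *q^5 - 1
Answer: D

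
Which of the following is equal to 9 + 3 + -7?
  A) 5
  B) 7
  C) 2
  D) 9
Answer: A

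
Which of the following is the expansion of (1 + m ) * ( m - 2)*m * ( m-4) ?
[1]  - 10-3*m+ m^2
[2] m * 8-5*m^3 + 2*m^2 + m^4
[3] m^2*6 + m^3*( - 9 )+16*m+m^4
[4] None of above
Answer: 2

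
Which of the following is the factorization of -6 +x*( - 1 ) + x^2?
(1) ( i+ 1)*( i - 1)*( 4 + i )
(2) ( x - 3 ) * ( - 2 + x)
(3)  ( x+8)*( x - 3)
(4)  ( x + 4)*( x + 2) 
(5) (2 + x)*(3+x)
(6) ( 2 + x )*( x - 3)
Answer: 6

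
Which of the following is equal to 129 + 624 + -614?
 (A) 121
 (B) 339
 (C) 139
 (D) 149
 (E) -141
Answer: C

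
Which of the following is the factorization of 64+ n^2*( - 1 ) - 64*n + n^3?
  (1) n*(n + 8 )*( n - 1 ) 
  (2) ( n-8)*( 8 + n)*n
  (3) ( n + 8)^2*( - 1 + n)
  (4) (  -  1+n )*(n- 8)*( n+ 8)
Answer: 4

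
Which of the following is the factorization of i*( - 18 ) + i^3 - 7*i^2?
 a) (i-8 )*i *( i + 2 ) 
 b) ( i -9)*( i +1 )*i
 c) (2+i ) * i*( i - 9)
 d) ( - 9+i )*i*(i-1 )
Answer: c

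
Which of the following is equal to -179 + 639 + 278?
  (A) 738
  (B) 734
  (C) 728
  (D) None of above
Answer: A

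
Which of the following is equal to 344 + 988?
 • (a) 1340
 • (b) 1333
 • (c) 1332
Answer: c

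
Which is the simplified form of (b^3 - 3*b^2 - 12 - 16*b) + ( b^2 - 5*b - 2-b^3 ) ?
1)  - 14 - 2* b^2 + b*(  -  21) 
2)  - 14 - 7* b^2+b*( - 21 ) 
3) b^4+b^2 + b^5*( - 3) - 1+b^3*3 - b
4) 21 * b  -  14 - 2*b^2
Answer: 1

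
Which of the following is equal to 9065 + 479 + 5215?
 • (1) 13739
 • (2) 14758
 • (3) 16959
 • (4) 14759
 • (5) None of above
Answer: 4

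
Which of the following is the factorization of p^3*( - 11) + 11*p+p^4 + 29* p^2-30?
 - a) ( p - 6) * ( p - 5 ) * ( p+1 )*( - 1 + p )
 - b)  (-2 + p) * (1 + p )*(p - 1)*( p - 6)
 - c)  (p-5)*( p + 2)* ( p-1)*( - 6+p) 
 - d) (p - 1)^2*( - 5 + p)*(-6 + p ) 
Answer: a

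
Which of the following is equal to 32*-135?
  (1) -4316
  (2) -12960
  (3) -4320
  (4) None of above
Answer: 3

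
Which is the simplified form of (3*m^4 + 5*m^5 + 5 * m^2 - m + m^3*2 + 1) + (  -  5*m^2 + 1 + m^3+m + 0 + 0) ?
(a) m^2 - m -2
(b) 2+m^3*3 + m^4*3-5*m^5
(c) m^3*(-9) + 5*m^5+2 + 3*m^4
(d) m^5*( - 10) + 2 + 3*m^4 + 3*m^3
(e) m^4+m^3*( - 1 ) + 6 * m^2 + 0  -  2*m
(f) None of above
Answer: f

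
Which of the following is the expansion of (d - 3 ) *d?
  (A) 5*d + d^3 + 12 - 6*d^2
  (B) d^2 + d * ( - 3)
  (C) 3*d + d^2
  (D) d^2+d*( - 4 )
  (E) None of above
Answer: B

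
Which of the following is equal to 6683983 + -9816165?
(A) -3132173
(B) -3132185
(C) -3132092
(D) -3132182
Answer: D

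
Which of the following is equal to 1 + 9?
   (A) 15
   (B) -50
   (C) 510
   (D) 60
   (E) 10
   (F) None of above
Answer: E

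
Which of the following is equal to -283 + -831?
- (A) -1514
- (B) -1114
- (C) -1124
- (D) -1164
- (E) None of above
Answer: B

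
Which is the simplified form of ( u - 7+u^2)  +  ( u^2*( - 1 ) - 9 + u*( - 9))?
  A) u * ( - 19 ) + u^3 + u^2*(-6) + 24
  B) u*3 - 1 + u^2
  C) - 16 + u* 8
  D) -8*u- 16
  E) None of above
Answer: D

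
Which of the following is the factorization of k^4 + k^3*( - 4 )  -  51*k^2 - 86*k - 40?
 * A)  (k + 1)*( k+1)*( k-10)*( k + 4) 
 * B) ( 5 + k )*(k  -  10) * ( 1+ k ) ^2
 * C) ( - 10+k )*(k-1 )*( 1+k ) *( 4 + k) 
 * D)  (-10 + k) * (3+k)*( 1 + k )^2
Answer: A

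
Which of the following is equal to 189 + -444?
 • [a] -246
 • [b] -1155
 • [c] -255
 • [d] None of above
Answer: c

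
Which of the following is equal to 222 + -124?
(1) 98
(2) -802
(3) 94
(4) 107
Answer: 1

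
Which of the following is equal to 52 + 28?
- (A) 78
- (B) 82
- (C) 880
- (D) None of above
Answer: D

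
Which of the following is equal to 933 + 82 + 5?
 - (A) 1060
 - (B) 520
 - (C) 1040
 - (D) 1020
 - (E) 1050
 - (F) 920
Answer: D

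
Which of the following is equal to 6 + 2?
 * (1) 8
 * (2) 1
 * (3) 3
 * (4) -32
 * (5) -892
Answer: 1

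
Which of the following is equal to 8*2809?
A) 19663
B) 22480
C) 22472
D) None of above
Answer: C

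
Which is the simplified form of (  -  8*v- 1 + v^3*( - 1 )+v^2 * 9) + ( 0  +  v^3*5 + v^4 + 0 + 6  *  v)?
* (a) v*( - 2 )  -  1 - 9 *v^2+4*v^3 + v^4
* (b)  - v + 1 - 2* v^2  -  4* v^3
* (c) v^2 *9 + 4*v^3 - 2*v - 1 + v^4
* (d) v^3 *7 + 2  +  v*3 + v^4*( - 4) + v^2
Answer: c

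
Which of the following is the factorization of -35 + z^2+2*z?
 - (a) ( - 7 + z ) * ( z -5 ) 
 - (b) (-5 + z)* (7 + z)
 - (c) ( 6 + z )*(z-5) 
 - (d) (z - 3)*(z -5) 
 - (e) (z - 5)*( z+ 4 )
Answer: b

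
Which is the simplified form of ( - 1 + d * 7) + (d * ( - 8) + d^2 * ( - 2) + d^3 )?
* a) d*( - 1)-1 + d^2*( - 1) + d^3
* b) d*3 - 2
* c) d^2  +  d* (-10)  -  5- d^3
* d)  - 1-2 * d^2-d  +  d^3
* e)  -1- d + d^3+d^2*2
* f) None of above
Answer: d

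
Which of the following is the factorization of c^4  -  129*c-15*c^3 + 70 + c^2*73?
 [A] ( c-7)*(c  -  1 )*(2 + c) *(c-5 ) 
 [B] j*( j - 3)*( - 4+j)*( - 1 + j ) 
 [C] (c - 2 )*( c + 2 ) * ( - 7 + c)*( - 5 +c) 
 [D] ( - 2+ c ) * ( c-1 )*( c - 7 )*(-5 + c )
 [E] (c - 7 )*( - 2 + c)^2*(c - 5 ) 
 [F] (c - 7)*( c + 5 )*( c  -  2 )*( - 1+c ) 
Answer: D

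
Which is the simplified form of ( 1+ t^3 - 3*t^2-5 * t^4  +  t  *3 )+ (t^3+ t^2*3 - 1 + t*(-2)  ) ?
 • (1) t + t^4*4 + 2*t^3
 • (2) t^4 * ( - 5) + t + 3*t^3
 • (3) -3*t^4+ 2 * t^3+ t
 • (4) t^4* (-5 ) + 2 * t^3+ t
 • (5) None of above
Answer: 4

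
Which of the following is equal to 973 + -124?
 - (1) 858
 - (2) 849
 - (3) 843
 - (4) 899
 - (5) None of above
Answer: 2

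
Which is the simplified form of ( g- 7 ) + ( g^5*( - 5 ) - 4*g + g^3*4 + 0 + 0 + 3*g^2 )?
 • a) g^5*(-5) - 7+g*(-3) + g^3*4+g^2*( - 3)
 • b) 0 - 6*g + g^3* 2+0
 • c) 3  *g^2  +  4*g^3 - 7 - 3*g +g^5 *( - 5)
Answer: c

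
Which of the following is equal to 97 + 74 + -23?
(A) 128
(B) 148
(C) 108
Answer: B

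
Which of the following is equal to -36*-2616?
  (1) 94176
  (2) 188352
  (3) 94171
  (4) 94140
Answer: 1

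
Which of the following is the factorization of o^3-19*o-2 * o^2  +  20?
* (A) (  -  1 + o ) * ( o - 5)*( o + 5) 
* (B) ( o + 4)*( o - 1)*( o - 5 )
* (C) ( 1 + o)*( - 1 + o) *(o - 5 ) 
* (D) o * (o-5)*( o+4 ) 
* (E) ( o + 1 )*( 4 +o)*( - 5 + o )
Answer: B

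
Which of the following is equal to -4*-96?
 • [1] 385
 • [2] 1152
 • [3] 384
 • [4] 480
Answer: 3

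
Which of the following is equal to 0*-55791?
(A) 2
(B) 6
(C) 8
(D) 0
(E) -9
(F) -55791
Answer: D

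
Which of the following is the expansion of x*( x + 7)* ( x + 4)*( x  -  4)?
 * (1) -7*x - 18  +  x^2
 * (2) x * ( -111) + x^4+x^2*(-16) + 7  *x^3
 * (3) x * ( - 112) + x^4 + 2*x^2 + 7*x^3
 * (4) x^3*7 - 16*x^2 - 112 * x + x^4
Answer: 4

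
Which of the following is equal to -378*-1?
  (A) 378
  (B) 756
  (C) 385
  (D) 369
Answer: A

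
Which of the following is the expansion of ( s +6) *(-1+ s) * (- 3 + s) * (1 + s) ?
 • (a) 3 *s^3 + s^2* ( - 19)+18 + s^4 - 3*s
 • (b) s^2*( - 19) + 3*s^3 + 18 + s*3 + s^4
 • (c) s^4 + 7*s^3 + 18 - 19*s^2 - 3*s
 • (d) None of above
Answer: a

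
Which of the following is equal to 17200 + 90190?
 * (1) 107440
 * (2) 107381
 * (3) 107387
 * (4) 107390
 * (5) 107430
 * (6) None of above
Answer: 4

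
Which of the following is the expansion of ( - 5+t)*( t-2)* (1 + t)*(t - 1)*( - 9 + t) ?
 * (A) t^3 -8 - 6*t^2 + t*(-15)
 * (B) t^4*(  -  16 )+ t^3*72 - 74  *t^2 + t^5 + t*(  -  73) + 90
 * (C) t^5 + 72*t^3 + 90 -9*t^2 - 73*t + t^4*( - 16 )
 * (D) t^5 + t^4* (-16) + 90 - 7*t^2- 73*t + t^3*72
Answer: B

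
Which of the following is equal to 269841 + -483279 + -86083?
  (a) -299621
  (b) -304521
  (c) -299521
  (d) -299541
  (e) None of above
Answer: c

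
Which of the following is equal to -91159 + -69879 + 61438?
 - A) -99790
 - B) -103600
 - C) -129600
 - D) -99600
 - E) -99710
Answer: D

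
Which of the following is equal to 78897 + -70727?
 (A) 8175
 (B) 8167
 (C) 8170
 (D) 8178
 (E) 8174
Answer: C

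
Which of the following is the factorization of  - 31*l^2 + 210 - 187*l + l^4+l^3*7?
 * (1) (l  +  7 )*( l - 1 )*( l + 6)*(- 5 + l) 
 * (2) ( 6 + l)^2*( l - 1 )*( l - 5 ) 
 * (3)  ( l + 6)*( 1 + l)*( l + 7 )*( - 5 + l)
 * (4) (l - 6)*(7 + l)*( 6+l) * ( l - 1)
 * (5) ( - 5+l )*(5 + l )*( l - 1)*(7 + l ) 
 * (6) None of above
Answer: 1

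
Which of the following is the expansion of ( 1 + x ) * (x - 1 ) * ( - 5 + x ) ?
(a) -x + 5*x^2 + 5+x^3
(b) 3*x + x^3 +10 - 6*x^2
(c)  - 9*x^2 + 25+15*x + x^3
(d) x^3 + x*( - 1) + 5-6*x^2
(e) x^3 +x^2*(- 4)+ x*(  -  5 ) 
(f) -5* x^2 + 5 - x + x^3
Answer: f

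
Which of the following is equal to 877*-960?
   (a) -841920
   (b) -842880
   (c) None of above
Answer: a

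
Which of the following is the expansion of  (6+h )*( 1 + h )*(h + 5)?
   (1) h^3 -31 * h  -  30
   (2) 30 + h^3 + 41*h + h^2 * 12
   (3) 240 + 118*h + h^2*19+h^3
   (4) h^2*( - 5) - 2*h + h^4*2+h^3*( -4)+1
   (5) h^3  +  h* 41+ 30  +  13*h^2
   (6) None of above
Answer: 2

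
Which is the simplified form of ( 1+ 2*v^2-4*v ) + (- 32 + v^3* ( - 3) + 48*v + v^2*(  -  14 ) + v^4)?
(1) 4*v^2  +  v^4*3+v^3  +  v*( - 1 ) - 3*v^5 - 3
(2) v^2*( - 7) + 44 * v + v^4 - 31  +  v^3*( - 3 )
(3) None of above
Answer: 3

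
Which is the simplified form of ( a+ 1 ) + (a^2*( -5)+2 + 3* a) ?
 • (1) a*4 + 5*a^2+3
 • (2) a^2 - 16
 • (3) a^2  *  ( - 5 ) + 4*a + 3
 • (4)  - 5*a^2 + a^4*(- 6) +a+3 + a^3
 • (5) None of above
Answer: 3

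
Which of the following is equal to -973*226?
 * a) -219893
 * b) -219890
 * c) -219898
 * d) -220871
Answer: c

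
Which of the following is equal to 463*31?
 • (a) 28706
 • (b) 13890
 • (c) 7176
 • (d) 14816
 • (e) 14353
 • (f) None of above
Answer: e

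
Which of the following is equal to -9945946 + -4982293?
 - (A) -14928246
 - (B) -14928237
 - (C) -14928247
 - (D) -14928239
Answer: D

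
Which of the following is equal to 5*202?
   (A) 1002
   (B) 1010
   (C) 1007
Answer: B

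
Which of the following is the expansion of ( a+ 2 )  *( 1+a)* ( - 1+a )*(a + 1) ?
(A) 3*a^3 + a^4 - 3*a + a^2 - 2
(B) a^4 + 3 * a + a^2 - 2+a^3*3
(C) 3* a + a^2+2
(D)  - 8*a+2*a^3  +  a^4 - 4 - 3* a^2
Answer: A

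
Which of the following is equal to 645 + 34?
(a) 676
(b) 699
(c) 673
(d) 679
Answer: d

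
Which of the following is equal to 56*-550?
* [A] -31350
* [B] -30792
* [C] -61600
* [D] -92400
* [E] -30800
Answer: E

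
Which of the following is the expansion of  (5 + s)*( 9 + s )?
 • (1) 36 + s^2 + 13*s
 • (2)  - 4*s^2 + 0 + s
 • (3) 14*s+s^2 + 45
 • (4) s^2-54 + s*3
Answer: 3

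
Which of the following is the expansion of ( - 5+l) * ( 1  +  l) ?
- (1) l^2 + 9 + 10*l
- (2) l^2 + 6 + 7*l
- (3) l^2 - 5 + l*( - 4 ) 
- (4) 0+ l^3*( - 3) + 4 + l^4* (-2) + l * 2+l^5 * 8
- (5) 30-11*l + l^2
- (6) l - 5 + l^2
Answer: 3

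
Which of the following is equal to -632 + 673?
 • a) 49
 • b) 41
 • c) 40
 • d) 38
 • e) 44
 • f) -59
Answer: b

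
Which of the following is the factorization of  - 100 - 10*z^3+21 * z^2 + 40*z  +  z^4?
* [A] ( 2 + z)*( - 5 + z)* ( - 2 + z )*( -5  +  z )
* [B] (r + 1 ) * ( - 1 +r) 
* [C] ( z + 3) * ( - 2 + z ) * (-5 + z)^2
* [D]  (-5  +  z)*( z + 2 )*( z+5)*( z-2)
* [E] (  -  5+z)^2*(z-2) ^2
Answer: A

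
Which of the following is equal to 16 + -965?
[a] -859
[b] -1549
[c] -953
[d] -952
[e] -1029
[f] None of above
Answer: f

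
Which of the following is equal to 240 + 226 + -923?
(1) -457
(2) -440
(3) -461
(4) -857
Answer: 1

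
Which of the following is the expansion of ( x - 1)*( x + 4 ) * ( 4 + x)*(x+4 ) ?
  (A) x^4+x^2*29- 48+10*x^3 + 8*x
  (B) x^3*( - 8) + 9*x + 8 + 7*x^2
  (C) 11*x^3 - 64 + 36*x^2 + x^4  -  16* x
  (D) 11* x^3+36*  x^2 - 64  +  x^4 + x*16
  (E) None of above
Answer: D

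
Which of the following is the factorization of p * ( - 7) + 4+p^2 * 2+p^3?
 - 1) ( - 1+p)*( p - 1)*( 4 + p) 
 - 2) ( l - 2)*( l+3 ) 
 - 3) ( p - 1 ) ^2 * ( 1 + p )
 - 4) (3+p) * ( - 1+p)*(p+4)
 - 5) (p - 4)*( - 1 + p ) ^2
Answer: 1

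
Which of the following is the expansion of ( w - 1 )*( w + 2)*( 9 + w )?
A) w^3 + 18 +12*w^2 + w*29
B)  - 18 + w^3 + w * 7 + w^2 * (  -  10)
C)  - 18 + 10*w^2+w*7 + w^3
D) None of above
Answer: C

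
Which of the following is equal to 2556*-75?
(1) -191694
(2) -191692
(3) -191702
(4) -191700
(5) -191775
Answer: 4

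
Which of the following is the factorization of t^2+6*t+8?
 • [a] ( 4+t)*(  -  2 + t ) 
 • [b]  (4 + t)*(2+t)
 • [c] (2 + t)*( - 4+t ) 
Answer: b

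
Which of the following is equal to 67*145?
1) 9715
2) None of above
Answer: 1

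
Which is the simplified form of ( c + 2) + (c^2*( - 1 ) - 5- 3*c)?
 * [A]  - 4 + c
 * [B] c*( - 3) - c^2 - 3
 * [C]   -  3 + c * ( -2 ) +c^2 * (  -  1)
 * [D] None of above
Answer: C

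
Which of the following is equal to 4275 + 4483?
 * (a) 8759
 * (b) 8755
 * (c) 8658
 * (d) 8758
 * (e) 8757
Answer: d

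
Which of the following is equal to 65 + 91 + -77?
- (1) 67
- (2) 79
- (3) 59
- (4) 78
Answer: 2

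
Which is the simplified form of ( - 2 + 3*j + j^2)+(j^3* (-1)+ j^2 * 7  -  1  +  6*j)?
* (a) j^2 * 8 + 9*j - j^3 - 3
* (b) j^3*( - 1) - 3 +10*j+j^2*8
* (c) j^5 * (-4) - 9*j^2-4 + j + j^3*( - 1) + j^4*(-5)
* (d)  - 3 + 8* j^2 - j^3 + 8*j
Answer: a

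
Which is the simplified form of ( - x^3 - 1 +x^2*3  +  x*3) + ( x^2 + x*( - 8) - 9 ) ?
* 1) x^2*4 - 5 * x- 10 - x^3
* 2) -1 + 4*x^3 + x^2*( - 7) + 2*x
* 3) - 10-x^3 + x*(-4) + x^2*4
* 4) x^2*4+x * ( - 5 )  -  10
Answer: 1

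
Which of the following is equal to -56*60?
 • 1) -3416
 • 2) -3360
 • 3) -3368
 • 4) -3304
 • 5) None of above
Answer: 2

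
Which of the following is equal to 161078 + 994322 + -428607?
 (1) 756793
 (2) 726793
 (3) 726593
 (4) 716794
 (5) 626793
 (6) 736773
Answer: 2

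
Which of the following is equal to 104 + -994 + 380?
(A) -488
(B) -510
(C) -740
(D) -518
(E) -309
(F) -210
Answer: B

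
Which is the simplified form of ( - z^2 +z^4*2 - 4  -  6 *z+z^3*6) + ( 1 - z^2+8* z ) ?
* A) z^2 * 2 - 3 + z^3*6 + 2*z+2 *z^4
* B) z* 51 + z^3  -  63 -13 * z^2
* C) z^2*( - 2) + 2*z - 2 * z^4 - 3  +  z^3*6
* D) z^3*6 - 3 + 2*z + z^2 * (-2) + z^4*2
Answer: D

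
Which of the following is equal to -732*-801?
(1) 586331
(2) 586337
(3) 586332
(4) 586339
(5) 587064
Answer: 3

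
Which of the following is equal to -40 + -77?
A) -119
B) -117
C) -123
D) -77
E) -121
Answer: B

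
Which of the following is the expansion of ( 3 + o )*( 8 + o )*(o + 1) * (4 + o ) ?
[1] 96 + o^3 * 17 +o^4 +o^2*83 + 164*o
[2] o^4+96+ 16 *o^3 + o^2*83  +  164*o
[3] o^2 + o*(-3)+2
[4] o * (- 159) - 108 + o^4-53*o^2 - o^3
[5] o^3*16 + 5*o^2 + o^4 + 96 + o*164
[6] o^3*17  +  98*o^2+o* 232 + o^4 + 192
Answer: 2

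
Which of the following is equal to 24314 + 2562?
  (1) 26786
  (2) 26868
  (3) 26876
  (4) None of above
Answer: 3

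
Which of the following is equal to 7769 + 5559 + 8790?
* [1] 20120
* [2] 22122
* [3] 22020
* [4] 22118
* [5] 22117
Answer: 4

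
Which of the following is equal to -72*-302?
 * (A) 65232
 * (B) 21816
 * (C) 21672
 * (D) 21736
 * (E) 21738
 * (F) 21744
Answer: F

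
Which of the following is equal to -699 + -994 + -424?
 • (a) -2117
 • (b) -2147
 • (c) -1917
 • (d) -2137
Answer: a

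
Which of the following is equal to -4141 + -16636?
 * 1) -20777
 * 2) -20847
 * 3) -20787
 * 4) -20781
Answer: 1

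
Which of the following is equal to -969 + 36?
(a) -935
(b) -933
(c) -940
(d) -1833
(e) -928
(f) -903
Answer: b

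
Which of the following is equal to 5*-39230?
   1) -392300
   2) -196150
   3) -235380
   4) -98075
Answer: 2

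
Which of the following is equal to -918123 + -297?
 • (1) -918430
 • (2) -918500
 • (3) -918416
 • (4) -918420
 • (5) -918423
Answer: 4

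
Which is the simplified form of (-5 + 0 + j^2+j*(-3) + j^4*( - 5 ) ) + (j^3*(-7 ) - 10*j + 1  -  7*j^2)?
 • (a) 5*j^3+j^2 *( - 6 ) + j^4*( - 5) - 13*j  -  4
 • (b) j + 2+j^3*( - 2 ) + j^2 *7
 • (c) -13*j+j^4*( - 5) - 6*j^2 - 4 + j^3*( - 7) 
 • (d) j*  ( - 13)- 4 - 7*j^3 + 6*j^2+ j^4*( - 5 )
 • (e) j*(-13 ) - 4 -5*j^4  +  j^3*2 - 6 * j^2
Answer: c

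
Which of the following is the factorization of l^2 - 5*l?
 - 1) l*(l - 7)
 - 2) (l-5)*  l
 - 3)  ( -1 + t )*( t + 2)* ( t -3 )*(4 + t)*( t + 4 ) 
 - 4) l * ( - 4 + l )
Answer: 2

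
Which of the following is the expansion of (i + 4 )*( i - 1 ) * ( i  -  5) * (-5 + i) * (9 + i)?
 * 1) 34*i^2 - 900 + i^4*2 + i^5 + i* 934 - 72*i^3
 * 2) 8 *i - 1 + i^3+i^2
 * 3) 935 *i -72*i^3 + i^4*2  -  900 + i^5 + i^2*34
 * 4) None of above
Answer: 3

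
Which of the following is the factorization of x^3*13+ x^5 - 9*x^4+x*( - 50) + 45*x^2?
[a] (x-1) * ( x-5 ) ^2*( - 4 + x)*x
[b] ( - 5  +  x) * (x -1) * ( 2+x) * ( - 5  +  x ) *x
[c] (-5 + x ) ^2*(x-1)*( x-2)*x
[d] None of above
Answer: b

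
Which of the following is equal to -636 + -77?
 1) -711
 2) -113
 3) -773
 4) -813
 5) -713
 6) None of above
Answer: 5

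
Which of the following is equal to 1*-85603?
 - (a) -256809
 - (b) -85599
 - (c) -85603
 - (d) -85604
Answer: c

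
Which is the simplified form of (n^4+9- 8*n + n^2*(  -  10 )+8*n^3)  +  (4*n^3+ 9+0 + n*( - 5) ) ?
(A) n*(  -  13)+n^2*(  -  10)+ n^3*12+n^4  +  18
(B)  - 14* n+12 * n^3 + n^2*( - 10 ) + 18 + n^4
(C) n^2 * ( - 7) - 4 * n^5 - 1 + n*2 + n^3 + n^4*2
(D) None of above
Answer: A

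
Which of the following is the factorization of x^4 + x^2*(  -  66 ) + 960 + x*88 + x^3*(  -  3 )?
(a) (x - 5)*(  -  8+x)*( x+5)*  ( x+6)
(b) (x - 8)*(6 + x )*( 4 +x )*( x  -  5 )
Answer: b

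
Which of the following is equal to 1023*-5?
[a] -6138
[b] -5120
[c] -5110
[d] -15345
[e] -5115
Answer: e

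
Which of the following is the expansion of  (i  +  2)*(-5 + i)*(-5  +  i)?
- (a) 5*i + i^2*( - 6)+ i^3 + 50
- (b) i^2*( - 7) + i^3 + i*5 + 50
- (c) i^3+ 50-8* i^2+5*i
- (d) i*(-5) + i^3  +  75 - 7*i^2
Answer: c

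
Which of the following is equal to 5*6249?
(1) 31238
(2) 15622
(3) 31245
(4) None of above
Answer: 3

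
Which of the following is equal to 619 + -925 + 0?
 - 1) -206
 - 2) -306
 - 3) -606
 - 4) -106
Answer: 2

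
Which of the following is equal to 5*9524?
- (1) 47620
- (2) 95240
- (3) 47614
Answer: 1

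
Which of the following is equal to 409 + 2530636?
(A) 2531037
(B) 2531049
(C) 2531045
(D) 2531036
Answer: C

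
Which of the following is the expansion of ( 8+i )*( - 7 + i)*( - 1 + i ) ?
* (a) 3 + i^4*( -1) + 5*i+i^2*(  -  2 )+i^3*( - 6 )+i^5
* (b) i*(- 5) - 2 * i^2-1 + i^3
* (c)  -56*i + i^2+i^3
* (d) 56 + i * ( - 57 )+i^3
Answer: d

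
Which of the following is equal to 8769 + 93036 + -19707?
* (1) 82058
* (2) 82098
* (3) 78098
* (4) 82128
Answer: 2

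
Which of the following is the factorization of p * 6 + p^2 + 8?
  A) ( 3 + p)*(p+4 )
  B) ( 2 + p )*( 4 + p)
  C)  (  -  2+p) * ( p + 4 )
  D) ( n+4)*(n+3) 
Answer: B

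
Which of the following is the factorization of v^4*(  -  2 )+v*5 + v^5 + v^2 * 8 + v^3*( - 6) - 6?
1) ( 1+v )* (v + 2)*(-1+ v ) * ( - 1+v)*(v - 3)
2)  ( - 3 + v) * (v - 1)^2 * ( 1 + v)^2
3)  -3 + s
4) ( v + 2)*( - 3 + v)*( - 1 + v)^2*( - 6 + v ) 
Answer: 1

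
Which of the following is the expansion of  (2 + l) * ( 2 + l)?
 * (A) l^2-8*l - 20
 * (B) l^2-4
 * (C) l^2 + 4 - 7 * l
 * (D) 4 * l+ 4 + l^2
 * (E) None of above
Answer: D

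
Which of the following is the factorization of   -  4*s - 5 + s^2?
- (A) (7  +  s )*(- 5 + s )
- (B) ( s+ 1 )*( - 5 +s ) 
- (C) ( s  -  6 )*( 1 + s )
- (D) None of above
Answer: B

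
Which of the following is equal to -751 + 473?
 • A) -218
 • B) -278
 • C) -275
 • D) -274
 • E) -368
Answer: B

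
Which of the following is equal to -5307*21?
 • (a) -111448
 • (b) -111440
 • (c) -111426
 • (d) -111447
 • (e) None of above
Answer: d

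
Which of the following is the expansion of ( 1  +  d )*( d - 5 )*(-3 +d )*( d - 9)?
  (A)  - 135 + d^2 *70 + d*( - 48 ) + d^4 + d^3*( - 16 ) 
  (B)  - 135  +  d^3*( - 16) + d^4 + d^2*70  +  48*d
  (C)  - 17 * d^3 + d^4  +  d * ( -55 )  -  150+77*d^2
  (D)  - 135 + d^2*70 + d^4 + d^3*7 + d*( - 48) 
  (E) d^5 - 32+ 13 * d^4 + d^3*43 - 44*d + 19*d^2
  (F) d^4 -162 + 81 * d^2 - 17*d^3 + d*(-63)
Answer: A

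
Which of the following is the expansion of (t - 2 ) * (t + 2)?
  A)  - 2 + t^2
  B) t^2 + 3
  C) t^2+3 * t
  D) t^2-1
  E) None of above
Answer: E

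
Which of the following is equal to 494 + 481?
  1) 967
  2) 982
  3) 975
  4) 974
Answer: 3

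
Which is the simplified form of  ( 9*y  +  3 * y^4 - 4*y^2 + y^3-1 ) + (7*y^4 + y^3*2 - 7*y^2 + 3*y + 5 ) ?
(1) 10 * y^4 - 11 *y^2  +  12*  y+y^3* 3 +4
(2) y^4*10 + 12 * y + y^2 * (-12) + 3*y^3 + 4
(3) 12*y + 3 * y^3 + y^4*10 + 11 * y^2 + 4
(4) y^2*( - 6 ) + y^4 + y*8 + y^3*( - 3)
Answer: 1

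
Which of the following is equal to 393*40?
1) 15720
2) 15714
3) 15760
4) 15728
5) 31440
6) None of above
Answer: 1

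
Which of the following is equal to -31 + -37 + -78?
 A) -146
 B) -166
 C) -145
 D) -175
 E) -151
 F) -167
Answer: A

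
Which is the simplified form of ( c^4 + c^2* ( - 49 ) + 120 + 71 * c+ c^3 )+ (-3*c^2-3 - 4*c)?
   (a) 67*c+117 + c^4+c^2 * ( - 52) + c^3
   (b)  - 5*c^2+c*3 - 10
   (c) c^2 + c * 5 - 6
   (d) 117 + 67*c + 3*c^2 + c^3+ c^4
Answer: a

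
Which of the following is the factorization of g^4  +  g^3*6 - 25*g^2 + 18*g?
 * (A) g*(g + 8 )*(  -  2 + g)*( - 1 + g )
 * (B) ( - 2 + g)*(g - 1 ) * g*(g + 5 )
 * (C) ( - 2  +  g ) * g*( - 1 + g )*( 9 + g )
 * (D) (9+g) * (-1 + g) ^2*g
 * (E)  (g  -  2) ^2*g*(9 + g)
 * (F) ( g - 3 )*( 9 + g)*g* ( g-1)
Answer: C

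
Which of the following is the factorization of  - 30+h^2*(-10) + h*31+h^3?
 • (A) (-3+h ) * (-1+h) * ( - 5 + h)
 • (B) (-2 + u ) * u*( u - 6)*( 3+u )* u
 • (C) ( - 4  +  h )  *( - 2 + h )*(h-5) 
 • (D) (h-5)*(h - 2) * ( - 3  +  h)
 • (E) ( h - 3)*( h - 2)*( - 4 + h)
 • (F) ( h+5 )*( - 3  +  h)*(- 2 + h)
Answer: D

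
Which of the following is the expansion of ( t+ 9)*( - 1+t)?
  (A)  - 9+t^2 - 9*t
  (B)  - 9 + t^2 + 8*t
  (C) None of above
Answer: B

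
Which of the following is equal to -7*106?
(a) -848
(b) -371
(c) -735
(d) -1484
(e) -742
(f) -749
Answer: e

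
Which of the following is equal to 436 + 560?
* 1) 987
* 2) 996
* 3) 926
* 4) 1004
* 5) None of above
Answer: 2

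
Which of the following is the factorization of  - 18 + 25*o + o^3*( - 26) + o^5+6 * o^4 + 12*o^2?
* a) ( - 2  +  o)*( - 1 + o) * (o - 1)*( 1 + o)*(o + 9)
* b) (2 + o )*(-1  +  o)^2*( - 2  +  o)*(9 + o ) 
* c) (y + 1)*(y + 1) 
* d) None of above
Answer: a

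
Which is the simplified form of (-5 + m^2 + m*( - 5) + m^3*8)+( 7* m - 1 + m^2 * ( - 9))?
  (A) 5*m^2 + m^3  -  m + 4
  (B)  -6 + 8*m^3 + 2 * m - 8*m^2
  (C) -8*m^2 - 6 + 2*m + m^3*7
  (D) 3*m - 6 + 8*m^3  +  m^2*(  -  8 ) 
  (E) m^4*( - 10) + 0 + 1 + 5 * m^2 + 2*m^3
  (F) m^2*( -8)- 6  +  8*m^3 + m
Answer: B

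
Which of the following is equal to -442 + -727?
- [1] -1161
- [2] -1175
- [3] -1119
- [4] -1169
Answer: 4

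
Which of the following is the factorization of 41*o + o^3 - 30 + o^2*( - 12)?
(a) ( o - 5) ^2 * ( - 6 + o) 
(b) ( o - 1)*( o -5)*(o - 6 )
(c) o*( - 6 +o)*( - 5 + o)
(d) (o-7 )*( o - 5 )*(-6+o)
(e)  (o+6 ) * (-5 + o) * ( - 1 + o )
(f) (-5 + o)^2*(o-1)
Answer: b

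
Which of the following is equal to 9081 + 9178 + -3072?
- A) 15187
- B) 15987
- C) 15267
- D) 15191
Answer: A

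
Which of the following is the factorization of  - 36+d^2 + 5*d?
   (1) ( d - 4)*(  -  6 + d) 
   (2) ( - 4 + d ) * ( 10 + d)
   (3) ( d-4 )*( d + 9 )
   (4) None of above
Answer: 3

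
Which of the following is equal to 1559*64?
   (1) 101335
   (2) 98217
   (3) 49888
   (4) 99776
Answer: 4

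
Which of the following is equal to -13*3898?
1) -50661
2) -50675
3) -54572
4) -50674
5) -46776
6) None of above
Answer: 4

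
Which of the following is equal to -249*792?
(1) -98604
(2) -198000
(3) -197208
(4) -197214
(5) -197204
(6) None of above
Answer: 3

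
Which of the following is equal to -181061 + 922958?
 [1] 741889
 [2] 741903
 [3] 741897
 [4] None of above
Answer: 3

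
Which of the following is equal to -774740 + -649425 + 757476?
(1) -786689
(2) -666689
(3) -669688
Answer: 2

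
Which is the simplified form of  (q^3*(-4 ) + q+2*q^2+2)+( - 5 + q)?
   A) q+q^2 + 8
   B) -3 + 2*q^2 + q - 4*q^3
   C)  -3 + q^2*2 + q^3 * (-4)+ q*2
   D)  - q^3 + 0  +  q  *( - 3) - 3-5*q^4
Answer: C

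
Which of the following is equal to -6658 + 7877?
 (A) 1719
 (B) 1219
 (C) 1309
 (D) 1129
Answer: B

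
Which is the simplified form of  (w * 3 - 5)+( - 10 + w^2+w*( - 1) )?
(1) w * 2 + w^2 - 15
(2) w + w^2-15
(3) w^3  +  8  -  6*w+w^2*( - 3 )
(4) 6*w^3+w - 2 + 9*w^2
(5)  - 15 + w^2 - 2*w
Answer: 1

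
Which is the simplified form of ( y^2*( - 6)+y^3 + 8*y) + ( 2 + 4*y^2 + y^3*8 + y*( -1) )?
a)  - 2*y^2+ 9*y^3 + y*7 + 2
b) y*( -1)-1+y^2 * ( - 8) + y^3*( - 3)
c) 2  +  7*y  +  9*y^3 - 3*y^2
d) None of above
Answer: a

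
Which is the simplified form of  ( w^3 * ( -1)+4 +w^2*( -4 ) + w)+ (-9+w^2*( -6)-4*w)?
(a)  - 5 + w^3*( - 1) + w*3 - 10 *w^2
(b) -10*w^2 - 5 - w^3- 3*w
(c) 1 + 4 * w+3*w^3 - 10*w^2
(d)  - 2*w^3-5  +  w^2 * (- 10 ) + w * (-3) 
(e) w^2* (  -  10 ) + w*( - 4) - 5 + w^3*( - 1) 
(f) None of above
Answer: b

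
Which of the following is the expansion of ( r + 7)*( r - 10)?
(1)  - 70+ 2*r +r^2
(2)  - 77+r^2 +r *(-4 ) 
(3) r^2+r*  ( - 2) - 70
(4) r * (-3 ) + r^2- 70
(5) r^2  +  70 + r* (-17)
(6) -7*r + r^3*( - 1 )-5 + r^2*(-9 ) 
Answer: 4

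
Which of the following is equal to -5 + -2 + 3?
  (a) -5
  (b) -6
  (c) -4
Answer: c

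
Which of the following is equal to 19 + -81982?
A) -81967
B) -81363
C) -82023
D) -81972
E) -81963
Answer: E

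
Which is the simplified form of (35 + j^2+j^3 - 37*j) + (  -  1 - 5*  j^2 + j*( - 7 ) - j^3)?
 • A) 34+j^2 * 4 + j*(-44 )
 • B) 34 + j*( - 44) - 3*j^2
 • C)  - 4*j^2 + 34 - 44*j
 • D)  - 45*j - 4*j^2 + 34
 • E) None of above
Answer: C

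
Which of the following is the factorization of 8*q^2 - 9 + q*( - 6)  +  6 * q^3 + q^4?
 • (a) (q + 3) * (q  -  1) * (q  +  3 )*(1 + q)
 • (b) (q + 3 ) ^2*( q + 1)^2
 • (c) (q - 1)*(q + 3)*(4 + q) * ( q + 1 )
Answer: a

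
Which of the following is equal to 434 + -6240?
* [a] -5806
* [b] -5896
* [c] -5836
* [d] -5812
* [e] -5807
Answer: a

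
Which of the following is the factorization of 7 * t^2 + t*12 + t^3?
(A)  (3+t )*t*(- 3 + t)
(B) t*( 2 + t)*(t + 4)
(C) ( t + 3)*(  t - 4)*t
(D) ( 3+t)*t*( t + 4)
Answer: D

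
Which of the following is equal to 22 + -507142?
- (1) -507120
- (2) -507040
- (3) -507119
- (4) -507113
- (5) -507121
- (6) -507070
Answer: 1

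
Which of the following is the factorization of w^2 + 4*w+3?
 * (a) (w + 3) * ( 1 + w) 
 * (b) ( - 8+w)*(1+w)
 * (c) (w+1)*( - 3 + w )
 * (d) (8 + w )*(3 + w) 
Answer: a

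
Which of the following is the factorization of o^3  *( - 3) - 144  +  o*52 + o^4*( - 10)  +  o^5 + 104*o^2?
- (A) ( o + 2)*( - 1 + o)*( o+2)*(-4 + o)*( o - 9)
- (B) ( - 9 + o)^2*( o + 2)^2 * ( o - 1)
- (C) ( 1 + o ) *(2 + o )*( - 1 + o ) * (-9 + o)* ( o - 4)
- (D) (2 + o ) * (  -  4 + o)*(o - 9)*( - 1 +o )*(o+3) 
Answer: A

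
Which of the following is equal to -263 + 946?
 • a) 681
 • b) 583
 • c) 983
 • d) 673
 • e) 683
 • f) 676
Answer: e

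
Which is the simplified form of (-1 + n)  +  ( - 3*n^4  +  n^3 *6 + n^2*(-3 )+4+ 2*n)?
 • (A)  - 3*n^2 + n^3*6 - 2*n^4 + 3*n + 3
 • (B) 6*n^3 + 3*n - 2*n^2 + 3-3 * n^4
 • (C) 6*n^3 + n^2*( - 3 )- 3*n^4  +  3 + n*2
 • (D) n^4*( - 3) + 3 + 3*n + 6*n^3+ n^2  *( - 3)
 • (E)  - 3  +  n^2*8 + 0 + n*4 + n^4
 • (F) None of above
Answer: D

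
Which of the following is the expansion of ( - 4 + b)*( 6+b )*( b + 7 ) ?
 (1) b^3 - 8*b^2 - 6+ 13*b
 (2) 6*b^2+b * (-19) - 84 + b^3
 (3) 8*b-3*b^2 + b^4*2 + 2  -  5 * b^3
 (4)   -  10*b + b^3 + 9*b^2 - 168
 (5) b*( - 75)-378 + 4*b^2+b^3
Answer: 4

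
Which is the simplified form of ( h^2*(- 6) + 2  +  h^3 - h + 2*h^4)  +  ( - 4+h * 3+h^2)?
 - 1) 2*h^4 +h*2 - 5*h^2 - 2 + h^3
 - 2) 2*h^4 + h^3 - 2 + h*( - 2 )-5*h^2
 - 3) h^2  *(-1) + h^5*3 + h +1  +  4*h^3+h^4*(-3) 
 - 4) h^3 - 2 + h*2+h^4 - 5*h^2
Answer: 1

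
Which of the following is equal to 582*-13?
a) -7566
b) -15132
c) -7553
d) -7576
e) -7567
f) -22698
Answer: a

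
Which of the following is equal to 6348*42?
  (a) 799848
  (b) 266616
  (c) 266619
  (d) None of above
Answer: b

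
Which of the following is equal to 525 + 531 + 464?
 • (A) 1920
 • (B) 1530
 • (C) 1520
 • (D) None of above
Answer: C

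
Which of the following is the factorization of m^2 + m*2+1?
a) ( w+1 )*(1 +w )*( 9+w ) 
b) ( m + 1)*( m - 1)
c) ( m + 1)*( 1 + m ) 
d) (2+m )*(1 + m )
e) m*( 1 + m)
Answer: c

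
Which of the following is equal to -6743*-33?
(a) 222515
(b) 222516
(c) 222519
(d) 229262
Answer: c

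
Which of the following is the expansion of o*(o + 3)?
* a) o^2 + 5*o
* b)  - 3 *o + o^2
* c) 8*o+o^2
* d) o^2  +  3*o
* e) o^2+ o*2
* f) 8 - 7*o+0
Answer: d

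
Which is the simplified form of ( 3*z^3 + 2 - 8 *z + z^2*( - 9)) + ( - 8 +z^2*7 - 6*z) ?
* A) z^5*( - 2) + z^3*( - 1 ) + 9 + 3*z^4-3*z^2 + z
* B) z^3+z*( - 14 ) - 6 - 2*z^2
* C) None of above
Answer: C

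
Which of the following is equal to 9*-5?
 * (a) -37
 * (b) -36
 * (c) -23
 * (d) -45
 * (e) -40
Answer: d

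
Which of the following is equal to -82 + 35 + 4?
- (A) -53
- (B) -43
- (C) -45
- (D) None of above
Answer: B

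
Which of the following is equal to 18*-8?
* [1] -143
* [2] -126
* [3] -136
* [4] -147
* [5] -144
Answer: 5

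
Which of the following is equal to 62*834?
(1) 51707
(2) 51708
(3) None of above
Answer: 2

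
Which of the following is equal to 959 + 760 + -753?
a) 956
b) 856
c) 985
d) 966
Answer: d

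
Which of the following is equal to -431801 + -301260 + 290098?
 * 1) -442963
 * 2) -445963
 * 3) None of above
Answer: 1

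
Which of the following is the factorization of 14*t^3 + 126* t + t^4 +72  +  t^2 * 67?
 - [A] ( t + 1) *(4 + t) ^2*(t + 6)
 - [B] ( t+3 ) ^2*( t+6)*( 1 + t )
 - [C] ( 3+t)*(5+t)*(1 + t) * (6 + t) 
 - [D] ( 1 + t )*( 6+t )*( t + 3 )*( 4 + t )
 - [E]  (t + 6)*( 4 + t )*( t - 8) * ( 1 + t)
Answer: D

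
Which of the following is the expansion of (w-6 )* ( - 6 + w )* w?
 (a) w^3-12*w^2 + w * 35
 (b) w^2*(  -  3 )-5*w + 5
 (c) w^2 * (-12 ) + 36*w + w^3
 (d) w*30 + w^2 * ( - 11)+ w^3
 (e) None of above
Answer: c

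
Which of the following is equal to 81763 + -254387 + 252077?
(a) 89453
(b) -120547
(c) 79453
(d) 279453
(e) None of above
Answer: c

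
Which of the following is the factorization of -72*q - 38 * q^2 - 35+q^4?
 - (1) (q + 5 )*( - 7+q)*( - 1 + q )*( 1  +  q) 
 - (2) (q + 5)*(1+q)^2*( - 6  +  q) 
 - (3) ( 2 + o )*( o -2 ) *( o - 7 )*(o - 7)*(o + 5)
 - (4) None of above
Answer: 4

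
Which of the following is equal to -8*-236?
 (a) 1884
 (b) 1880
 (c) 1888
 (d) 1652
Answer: c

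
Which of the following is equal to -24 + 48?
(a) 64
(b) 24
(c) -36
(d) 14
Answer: b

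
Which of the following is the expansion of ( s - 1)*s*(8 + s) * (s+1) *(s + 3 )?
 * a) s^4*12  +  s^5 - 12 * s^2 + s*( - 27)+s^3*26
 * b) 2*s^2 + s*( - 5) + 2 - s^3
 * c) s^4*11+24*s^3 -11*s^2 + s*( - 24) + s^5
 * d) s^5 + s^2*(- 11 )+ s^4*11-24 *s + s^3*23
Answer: d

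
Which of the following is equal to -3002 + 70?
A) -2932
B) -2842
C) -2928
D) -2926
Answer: A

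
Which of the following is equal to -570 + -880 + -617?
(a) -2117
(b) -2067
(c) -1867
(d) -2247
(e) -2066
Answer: b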